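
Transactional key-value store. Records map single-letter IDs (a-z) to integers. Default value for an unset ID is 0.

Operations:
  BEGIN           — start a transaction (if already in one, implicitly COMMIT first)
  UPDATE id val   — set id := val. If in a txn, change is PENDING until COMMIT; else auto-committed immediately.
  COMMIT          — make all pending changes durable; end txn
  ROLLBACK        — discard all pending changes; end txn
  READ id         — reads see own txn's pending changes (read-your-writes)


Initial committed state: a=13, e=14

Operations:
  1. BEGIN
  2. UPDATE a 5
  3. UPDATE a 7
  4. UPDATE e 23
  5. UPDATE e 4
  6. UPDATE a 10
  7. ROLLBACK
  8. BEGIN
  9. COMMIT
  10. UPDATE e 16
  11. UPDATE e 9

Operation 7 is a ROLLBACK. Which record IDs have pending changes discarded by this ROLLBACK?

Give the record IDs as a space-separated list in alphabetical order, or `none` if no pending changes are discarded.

Answer: a e

Derivation:
Initial committed: {a=13, e=14}
Op 1: BEGIN: in_txn=True, pending={}
Op 2: UPDATE a=5 (pending; pending now {a=5})
Op 3: UPDATE a=7 (pending; pending now {a=7})
Op 4: UPDATE e=23 (pending; pending now {a=7, e=23})
Op 5: UPDATE e=4 (pending; pending now {a=7, e=4})
Op 6: UPDATE a=10 (pending; pending now {a=10, e=4})
Op 7: ROLLBACK: discarded pending ['a', 'e']; in_txn=False
Op 8: BEGIN: in_txn=True, pending={}
Op 9: COMMIT: merged [] into committed; committed now {a=13, e=14}
Op 10: UPDATE e=16 (auto-commit; committed e=16)
Op 11: UPDATE e=9 (auto-commit; committed e=9)
ROLLBACK at op 7 discards: ['a', 'e']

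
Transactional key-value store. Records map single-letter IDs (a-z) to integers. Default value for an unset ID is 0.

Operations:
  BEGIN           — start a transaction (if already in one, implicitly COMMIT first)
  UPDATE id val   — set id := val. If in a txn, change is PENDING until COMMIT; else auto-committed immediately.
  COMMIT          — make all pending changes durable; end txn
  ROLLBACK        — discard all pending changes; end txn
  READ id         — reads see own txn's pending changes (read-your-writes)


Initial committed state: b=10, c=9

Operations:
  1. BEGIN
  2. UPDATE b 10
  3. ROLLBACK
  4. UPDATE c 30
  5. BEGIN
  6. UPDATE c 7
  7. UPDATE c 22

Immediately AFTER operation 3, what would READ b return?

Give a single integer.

Initial committed: {b=10, c=9}
Op 1: BEGIN: in_txn=True, pending={}
Op 2: UPDATE b=10 (pending; pending now {b=10})
Op 3: ROLLBACK: discarded pending ['b']; in_txn=False
After op 3: visible(b) = 10 (pending={}, committed={b=10, c=9})

Answer: 10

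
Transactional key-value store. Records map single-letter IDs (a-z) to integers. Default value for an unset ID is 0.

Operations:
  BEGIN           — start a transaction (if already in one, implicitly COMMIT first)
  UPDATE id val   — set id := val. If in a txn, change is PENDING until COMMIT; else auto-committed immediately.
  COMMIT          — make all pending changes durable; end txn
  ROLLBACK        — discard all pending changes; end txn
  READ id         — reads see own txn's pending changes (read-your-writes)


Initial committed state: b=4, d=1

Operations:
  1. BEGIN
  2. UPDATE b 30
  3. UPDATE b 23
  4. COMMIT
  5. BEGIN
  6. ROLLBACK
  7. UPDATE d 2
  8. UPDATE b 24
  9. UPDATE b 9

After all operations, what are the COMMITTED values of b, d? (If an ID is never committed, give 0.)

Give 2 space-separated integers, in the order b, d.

Initial committed: {b=4, d=1}
Op 1: BEGIN: in_txn=True, pending={}
Op 2: UPDATE b=30 (pending; pending now {b=30})
Op 3: UPDATE b=23 (pending; pending now {b=23})
Op 4: COMMIT: merged ['b'] into committed; committed now {b=23, d=1}
Op 5: BEGIN: in_txn=True, pending={}
Op 6: ROLLBACK: discarded pending []; in_txn=False
Op 7: UPDATE d=2 (auto-commit; committed d=2)
Op 8: UPDATE b=24 (auto-commit; committed b=24)
Op 9: UPDATE b=9 (auto-commit; committed b=9)
Final committed: {b=9, d=2}

Answer: 9 2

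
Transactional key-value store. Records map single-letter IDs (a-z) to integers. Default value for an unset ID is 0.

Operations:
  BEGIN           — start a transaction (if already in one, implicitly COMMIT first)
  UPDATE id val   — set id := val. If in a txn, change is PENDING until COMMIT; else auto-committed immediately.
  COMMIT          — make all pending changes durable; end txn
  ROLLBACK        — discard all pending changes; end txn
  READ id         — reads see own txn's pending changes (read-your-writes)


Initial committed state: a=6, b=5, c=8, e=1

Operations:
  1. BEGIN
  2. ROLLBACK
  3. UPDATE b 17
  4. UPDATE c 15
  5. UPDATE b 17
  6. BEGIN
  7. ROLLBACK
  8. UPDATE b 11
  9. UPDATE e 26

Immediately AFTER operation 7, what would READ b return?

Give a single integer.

Initial committed: {a=6, b=5, c=8, e=1}
Op 1: BEGIN: in_txn=True, pending={}
Op 2: ROLLBACK: discarded pending []; in_txn=False
Op 3: UPDATE b=17 (auto-commit; committed b=17)
Op 4: UPDATE c=15 (auto-commit; committed c=15)
Op 5: UPDATE b=17 (auto-commit; committed b=17)
Op 6: BEGIN: in_txn=True, pending={}
Op 7: ROLLBACK: discarded pending []; in_txn=False
After op 7: visible(b) = 17 (pending={}, committed={a=6, b=17, c=15, e=1})

Answer: 17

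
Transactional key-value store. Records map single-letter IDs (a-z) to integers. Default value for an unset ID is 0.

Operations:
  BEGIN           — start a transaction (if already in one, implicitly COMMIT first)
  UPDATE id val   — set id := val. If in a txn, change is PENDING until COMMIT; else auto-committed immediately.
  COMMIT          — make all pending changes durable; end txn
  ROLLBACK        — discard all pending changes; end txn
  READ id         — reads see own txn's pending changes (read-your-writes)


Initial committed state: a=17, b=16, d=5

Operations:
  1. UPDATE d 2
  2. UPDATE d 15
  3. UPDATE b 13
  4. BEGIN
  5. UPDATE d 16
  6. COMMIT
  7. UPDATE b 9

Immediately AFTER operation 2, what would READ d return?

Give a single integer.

Initial committed: {a=17, b=16, d=5}
Op 1: UPDATE d=2 (auto-commit; committed d=2)
Op 2: UPDATE d=15 (auto-commit; committed d=15)
After op 2: visible(d) = 15 (pending={}, committed={a=17, b=16, d=15})

Answer: 15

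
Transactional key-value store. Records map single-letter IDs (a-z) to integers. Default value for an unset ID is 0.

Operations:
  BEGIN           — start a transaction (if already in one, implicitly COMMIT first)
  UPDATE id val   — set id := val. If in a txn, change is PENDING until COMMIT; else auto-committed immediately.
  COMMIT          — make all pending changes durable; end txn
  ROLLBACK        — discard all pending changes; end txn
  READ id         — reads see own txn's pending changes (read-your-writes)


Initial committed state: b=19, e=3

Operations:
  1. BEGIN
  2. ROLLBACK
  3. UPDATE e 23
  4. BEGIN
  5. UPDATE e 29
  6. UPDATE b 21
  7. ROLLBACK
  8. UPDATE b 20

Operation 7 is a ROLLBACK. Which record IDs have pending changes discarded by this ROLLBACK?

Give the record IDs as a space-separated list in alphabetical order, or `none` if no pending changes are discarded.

Answer: b e

Derivation:
Initial committed: {b=19, e=3}
Op 1: BEGIN: in_txn=True, pending={}
Op 2: ROLLBACK: discarded pending []; in_txn=False
Op 3: UPDATE e=23 (auto-commit; committed e=23)
Op 4: BEGIN: in_txn=True, pending={}
Op 5: UPDATE e=29 (pending; pending now {e=29})
Op 6: UPDATE b=21 (pending; pending now {b=21, e=29})
Op 7: ROLLBACK: discarded pending ['b', 'e']; in_txn=False
Op 8: UPDATE b=20 (auto-commit; committed b=20)
ROLLBACK at op 7 discards: ['b', 'e']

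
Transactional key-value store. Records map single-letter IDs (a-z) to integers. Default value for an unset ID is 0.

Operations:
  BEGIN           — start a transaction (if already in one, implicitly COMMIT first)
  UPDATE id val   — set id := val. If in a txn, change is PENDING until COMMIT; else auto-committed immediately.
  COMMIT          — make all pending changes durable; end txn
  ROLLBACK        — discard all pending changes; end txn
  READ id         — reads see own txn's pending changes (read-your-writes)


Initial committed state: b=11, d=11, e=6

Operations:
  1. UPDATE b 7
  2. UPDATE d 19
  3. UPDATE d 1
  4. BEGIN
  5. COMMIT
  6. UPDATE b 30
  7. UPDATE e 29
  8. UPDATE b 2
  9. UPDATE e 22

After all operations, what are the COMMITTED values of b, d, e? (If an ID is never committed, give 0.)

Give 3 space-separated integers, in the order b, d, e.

Answer: 2 1 22

Derivation:
Initial committed: {b=11, d=11, e=6}
Op 1: UPDATE b=7 (auto-commit; committed b=7)
Op 2: UPDATE d=19 (auto-commit; committed d=19)
Op 3: UPDATE d=1 (auto-commit; committed d=1)
Op 4: BEGIN: in_txn=True, pending={}
Op 5: COMMIT: merged [] into committed; committed now {b=7, d=1, e=6}
Op 6: UPDATE b=30 (auto-commit; committed b=30)
Op 7: UPDATE e=29 (auto-commit; committed e=29)
Op 8: UPDATE b=2 (auto-commit; committed b=2)
Op 9: UPDATE e=22 (auto-commit; committed e=22)
Final committed: {b=2, d=1, e=22}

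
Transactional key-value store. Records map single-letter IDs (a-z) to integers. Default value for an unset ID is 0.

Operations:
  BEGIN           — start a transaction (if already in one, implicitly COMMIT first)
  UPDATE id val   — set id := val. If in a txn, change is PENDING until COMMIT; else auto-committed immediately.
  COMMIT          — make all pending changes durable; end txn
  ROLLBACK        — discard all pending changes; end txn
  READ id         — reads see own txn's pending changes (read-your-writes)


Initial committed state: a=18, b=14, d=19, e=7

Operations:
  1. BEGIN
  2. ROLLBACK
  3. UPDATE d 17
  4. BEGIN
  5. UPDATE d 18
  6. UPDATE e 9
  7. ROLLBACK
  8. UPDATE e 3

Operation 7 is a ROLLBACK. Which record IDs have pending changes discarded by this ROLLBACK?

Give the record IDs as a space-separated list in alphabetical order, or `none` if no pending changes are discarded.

Answer: d e

Derivation:
Initial committed: {a=18, b=14, d=19, e=7}
Op 1: BEGIN: in_txn=True, pending={}
Op 2: ROLLBACK: discarded pending []; in_txn=False
Op 3: UPDATE d=17 (auto-commit; committed d=17)
Op 4: BEGIN: in_txn=True, pending={}
Op 5: UPDATE d=18 (pending; pending now {d=18})
Op 6: UPDATE e=9 (pending; pending now {d=18, e=9})
Op 7: ROLLBACK: discarded pending ['d', 'e']; in_txn=False
Op 8: UPDATE e=3 (auto-commit; committed e=3)
ROLLBACK at op 7 discards: ['d', 'e']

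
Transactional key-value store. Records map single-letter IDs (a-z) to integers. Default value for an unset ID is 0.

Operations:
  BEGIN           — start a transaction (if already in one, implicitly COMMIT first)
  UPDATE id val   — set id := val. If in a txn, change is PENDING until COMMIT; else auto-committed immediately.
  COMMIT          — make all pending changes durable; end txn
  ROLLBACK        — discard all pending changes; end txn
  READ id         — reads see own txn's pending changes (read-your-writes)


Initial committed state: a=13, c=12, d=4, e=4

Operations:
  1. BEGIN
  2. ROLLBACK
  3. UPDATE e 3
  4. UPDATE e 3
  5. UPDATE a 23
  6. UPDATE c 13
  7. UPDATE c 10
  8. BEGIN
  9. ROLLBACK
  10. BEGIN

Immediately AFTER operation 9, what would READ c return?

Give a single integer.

Initial committed: {a=13, c=12, d=4, e=4}
Op 1: BEGIN: in_txn=True, pending={}
Op 2: ROLLBACK: discarded pending []; in_txn=False
Op 3: UPDATE e=3 (auto-commit; committed e=3)
Op 4: UPDATE e=3 (auto-commit; committed e=3)
Op 5: UPDATE a=23 (auto-commit; committed a=23)
Op 6: UPDATE c=13 (auto-commit; committed c=13)
Op 7: UPDATE c=10 (auto-commit; committed c=10)
Op 8: BEGIN: in_txn=True, pending={}
Op 9: ROLLBACK: discarded pending []; in_txn=False
After op 9: visible(c) = 10 (pending={}, committed={a=23, c=10, d=4, e=3})

Answer: 10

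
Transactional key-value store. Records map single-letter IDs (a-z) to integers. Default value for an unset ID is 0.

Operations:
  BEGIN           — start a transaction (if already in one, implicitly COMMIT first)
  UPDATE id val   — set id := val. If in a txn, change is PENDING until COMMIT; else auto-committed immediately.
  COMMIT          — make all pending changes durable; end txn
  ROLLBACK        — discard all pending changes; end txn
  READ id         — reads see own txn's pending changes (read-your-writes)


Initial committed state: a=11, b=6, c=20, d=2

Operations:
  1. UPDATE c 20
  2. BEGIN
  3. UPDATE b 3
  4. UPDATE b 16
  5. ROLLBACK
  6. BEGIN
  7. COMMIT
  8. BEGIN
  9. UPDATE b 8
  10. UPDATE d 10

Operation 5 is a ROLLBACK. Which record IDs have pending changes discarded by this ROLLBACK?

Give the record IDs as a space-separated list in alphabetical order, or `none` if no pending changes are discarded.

Initial committed: {a=11, b=6, c=20, d=2}
Op 1: UPDATE c=20 (auto-commit; committed c=20)
Op 2: BEGIN: in_txn=True, pending={}
Op 3: UPDATE b=3 (pending; pending now {b=3})
Op 4: UPDATE b=16 (pending; pending now {b=16})
Op 5: ROLLBACK: discarded pending ['b']; in_txn=False
Op 6: BEGIN: in_txn=True, pending={}
Op 7: COMMIT: merged [] into committed; committed now {a=11, b=6, c=20, d=2}
Op 8: BEGIN: in_txn=True, pending={}
Op 9: UPDATE b=8 (pending; pending now {b=8})
Op 10: UPDATE d=10 (pending; pending now {b=8, d=10})
ROLLBACK at op 5 discards: ['b']

Answer: b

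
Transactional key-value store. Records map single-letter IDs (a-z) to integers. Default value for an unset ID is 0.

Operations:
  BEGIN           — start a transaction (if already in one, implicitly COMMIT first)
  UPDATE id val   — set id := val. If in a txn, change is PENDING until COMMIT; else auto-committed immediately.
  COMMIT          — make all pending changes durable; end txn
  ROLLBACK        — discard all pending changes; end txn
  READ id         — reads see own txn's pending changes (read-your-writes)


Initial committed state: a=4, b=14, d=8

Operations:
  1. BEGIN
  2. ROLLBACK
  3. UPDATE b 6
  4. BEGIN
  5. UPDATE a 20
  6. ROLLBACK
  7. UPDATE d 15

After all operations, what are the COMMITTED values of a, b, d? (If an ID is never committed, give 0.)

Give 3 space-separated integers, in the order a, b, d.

Answer: 4 6 15

Derivation:
Initial committed: {a=4, b=14, d=8}
Op 1: BEGIN: in_txn=True, pending={}
Op 2: ROLLBACK: discarded pending []; in_txn=False
Op 3: UPDATE b=6 (auto-commit; committed b=6)
Op 4: BEGIN: in_txn=True, pending={}
Op 5: UPDATE a=20 (pending; pending now {a=20})
Op 6: ROLLBACK: discarded pending ['a']; in_txn=False
Op 7: UPDATE d=15 (auto-commit; committed d=15)
Final committed: {a=4, b=6, d=15}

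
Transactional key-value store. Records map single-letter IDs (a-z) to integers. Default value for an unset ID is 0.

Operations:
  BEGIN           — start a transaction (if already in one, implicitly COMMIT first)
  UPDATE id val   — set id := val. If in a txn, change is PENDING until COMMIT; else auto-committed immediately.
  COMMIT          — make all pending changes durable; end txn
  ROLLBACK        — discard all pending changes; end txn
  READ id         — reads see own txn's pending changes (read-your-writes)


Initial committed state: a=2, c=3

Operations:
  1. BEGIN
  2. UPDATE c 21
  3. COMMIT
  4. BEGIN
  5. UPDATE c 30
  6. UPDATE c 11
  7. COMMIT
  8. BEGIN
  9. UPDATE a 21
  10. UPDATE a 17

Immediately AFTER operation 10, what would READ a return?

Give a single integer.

Answer: 17

Derivation:
Initial committed: {a=2, c=3}
Op 1: BEGIN: in_txn=True, pending={}
Op 2: UPDATE c=21 (pending; pending now {c=21})
Op 3: COMMIT: merged ['c'] into committed; committed now {a=2, c=21}
Op 4: BEGIN: in_txn=True, pending={}
Op 5: UPDATE c=30 (pending; pending now {c=30})
Op 6: UPDATE c=11 (pending; pending now {c=11})
Op 7: COMMIT: merged ['c'] into committed; committed now {a=2, c=11}
Op 8: BEGIN: in_txn=True, pending={}
Op 9: UPDATE a=21 (pending; pending now {a=21})
Op 10: UPDATE a=17 (pending; pending now {a=17})
After op 10: visible(a) = 17 (pending={a=17}, committed={a=2, c=11})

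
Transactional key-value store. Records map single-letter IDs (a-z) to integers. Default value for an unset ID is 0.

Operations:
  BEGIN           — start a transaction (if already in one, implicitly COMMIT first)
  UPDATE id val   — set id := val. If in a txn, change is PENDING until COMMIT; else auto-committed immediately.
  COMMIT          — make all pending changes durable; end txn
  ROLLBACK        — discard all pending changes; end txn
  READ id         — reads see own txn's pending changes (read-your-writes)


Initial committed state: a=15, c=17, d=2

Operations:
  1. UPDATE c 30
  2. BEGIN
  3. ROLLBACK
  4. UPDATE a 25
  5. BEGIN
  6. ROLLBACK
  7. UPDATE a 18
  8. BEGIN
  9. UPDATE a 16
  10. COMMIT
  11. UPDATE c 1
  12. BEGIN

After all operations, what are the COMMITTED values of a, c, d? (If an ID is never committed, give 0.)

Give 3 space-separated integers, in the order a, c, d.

Answer: 16 1 2

Derivation:
Initial committed: {a=15, c=17, d=2}
Op 1: UPDATE c=30 (auto-commit; committed c=30)
Op 2: BEGIN: in_txn=True, pending={}
Op 3: ROLLBACK: discarded pending []; in_txn=False
Op 4: UPDATE a=25 (auto-commit; committed a=25)
Op 5: BEGIN: in_txn=True, pending={}
Op 6: ROLLBACK: discarded pending []; in_txn=False
Op 7: UPDATE a=18 (auto-commit; committed a=18)
Op 8: BEGIN: in_txn=True, pending={}
Op 9: UPDATE a=16 (pending; pending now {a=16})
Op 10: COMMIT: merged ['a'] into committed; committed now {a=16, c=30, d=2}
Op 11: UPDATE c=1 (auto-commit; committed c=1)
Op 12: BEGIN: in_txn=True, pending={}
Final committed: {a=16, c=1, d=2}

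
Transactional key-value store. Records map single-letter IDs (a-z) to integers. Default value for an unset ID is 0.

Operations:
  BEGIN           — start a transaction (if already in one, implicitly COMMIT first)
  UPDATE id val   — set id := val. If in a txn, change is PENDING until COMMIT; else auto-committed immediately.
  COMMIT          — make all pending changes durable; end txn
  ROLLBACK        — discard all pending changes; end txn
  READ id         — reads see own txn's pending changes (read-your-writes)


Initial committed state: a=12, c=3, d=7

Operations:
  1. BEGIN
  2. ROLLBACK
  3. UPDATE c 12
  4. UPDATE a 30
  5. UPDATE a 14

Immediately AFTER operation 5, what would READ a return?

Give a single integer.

Answer: 14

Derivation:
Initial committed: {a=12, c=3, d=7}
Op 1: BEGIN: in_txn=True, pending={}
Op 2: ROLLBACK: discarded pending []; in_txn=False
Op 3: UPDATE c=12 (auto-commit; committed c=12)
Op 4: UPDATE a=30 (auto-commit; committed a=30)
Op 5: UPDATE a=14 (auto-commit; committed a=14)
After op 5: visible(a) = 14 (pending={}, committed={a=14, c=12, d=7})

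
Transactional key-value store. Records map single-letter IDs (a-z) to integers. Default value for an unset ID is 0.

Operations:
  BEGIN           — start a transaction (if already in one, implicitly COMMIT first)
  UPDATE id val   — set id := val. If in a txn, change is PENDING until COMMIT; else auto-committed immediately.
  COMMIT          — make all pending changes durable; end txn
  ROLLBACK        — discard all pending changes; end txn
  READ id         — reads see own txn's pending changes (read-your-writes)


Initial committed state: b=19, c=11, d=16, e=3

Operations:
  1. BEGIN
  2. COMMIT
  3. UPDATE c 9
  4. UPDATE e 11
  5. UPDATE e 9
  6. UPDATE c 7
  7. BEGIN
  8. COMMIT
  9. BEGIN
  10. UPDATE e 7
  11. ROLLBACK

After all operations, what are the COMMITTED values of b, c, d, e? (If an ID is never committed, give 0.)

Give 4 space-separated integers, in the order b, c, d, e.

Answer: 19 7 16 9

Derivation:
Initial committed: {b=19, c=11, d=16, e=3}
Op 1: BEGIN: in_txn=True, pending={}
Op 2: COMMIT: merged [] into committed; committed now {b=19, c=11, d=16, e=3}
Op 3: UPDATE c=9 (auto-commit; committed c=9)
Op 4: UPDATE e=11 (auto-commit; committed e=11)
Op 5: UPDATE e=9 (auto-commit; committed e=9)
Op 6: UPDATE c=7 (auto-commit; committed c=7)
Op 7: BEGIN: in_txn=True, pending={}
Op 8: COMMIT: merged [] into committed; committed now {b=19, c=7, d=16, e=9}
Op 9: BEGIN: in_txn=True, pending={}
Op 10: UPDATE e=7 (pending; pending now {e=7})
Op 11: ROLLBACK: discarded pending ['e']; in_txn=False
Final committed: {b=19, c=7, d=16, e=9}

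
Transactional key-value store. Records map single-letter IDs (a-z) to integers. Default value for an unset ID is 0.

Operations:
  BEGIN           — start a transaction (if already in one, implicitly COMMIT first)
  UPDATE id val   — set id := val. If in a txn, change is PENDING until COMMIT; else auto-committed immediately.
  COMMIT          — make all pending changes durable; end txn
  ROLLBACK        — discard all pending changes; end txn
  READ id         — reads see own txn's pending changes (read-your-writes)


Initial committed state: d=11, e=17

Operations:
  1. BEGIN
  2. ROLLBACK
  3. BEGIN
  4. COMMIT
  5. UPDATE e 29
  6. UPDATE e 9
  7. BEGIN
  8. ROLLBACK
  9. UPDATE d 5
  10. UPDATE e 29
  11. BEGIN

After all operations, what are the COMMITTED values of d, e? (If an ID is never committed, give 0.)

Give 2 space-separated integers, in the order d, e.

Initial committed: {d=11, e=17}
Op 1: BEGIN: in_txn=True, pending={}
Op 2: ROLLBACK: discarded pending []; in_txn=False
Op 3: BEGIN: in_txn=True, pending={}
Op 4: COMMIT: merged [] into committed; committed now {d=11, e=17}
Op 5: UPDATE e=29 (auto-commit; committed e=29)
Op 6: UPDATE e=9 (auto-commit; committed e=9)
Op 7: BEGIN: in_txn=True, pending={}
Op 8: ROLLBACK: discarded pending []; in_txn=False
Op 9: UPDATE d=5 (auto-commit; committed d=5)
Op 10: UPDATE e=29 (auto-commit; committed e=29)
Op 11: BEGIN: in_txn=True, pending={}
Final committed: {d=5, e=29}

Answer: 5 29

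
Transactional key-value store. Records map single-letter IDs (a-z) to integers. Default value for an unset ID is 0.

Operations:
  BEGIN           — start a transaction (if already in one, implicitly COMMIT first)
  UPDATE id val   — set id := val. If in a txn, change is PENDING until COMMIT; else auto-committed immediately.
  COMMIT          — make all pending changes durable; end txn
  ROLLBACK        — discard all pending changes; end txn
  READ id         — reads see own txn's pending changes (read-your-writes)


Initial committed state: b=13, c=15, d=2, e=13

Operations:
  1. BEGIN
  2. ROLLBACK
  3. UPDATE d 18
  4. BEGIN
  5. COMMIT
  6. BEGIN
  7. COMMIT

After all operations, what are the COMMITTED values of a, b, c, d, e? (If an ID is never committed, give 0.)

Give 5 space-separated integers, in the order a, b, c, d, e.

Answer: 0 13 15 18 13

Derivation:
Initial committed: {b=13, c=15, d=2, e=13}
Op 1: BEGIN: in_txn=True, pending={}
Op 2: ROLLBACK: discarded pending []; in_txn=False
Op 3: UPDATE d=18 (auto-commit; committed d=18)
Op 4: BEGIN: in_txn=True, pending={}
Op 5: COMMIT: merged [] into committed; committed now {b=13, c=15, d=18, e=13}
Op 6: BEGIN: in_txn=True, pending={}
Op 7: COMMIT: merged [] into committed; committed now {b=13, c=15, d=18, e=13}
Final committed: {b=13, c=15, d=18, e=13}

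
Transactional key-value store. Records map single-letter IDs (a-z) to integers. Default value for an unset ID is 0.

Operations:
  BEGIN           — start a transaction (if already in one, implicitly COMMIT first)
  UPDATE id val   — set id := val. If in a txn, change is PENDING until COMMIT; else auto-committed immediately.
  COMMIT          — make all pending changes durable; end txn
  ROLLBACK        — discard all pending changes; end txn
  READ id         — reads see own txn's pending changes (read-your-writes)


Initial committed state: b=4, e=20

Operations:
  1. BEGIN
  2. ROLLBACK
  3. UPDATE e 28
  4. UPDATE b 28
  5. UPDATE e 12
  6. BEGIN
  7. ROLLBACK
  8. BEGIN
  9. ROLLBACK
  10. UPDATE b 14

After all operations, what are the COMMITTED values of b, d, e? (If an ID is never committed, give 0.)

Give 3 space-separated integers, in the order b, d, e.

Answer: 14 0 12

Derivation:
Initial committed: {b=4, e=20}
Op 1: BEGIN: in_txn=True, pending={}
Op 2: ROLLBACK: discarded pending []; in_txn=False
Op 3: UPDATE e=28 (auto-commit; committed e=28)
Op 4: UPDATE b=28 (auto-commit; committed b=28)
Op 5: UPDATE e=12 (auto-commit; committed e=12)
Op 6: BEGIN: in_txn=True, pending={}
Op 7: ROLLBACK: discarded pending []; in_txn=False
Op 8: BEGIN: in_txn=True, pending={}
Op 9: ROLLBACK: discarded pending []; in_txn=False
Op 10: UPDATE b=14 (auto-commit; committed b=14)
Final committed: {b=14, e=12}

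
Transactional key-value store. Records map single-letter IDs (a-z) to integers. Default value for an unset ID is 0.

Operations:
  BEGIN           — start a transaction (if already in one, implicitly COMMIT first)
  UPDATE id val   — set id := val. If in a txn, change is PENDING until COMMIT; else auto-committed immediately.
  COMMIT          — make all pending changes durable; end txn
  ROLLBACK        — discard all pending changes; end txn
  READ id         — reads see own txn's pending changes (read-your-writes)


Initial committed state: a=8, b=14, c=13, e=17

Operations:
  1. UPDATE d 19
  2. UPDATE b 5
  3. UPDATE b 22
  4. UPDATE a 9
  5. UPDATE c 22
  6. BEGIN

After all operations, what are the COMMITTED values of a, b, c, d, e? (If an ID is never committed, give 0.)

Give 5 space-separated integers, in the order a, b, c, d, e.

Answer: 9 22 22 19 17

Derivation:
Initial committed: {a=8, b=14, c=13, e=17}
Op 1: UPDATE d=19 (auto-commit; committed d=19)
Op 2: UPDATE b=5 (auto-commit; committed b=5)
Op 3: UPDATE b=22 (auto-commit; committed b=22)
Op 4: UPDATE a=9 (auto-commit; committed a=9)
Op 5: UPDATE c=22 (auto-commit; committed c=22)
Op 6: BEGIN: in_txn=True, pending={}
Final committed: {a=9, b=22, c=22, d=19, e=17}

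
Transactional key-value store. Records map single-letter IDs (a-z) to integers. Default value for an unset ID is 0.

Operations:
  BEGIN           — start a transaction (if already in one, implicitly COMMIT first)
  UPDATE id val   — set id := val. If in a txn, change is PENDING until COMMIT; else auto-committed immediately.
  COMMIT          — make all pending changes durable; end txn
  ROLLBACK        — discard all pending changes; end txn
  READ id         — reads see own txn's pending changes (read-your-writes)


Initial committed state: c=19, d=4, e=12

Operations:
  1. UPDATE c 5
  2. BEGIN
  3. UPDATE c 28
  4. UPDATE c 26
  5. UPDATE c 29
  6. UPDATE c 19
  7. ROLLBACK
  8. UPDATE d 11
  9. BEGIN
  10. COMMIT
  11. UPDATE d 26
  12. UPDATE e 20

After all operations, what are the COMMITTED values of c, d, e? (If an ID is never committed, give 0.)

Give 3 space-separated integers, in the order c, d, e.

Initial committed: {c=19, d=4, e=12}
Op 1: UPDATE c=5 (auto-commit; committed c=5)
Op 2: BEGIN: in_txn=True, pending={}
Op 3: UPDATE c=28 (pending; pending now {c=28})
Op 4: UPDATE c=26 (pending; pending now {c=26})
Op 5: UPDATE c=29 (pending; pending now {c=29})
Op 6: UPDATE c=19 (pending; pending now {c=19})
Op 7: ROLLBACK: discarded pending ['c']; in_txn=False
Op 8: UPDATE d=11 (auto-commit; committed d=11)
Op 9: BEGIN: in_txn=True, pending={}
Op 10: COMMIT: merged [] into committed; committed now {c=5, d=11, e=12}
Op 11: UPDATE d=26 (auto-commit; committed d=26)
Op 12: UPDATE e=20 (auto-commit; committed e=20)
Final committed: {c=5, d=26, e=20}

Answer: 5 26 20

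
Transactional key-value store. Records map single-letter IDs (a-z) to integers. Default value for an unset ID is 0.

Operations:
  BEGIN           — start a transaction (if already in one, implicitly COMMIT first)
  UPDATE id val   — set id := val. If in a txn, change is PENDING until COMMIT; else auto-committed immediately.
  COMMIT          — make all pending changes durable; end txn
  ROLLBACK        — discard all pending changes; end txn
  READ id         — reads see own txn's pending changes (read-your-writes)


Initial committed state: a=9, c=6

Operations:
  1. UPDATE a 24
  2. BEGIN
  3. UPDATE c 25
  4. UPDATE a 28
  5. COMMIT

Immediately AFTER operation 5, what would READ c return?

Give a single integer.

Answer: 25

Derivation:
Initial committed: {a=9, c=6}
Op 1: UPDATE a=24 (auto-commit; committed a=24)
Op 2: BEGIN: in_txn=True, pending={}
Op 3: UPDATE c=25 (pending; pending now {c=25})
Op 4: UPDATE a=28 (pending; pending now {a=28, c=25})
Op 5: COMMIT: merged ['a', 'c'] into committed; committed now {a=28, c=25}
After op 5: visible(c) = 25 (pending={}, committed={a=28, c=25})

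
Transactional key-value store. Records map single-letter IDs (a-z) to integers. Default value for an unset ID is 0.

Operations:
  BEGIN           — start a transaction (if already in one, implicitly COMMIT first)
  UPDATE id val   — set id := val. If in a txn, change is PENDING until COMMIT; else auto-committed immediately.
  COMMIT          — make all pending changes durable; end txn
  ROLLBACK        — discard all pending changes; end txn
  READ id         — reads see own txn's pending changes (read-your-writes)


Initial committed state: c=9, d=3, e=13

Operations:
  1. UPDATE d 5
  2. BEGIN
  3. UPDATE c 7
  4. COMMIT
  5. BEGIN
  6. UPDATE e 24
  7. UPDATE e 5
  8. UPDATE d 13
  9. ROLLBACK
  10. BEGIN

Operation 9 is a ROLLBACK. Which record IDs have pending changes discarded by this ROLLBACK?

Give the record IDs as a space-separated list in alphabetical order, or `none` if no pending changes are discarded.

Answer: d e

Derivation:
Initial committed: {c=9, d=3, e=13}
Op 1: UPDATE d=5 (auto-commit; committed d=5)
Op 2: BEGIN: in_txn=True, pending={}
Op 3: UPDATE c=7 (pending; pending now {c=7})
Op 4: COMMIT: merged ['c'] into committed; committed now {c=7, d=5, e=13}
Op 5: BEGIN: in_txn=True, pending={}
Op 6: UPDATE e=24 (pending; pending now {e=24})
Op 7: UPDATE e=5 (pending; pending now {e=5})
Op 8: UPDATE d=13 (pending; pending now {d=13, e=5})
Op 9: ROLLBACK: discarded pending ['d', 'e']; in_txn=False
Op 10: BEGIN: in_txn=True, pending={}
ROLLBACK at op 9 discards: ['d', 'e']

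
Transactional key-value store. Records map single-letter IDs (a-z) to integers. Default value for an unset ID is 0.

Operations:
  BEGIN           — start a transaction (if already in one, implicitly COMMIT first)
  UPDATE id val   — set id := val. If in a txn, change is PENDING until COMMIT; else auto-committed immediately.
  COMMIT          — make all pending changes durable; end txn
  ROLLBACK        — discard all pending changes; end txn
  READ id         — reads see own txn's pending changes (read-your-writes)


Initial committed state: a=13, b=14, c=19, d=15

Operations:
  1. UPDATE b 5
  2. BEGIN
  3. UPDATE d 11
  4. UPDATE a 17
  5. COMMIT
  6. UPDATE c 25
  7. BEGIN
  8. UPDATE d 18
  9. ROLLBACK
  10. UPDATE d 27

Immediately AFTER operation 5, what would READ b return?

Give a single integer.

Answer: 5

Derivation:
Initial committed: {a=13, b=14, c=19, d=15}
Op 1: UPDATE b=5 (auto-commit; committed b=5)
Op 2: BEGIN: in_txn=True, pending={}
Op 3: UPDATE d=11 (pending; pending now {d=11})
Op 4: UPDATE a=17 (pending; pending now {a=17, d=11})
Op 5: COMMIT: merged ['a', 'd'] into committed; committed now {a=17, b=5, c=19, d=11}
After op 5: visible(b) = 5 (pending={}, committed={a=17, b=5, c=19, d=11})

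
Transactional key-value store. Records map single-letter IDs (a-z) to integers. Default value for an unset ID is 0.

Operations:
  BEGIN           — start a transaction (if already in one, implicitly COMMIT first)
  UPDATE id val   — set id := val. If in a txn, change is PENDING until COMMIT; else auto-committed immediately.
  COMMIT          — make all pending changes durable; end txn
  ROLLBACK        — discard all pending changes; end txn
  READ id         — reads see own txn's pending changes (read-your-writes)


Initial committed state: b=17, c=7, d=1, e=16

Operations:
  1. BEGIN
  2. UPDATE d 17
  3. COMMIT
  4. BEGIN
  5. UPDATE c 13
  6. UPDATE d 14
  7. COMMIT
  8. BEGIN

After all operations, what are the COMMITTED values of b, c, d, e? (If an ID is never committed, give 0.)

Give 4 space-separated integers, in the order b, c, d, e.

Initial committed: {b=17, c=7, d=1, e=16}
Op 1: BEGIN: in_txn=True, pending={}
Op 2: UPDATE d=17 (pending; pending now {d=17})
Op 3: COMMIT: merged ['d'] into committed; committed now {b=17, c=7, d=17, e=16}
Op 4: BEGIN: in_txn=True, pending={}
Op 5: UPDATE c=13 (pending; pending now {c=13})
Op 6: UPDATE d=14 (pending; pending now {c=13, d=14})
Op 7: COMMIT: merged ['c', 'd'] into committed; committed now {b=17, c=13, d=14, e=16}
Op 8: BEGIN: in_txn=True, pending={}
Final committed: {b=17, c=13, d=14, e=16}

Answer: 17 13 14 16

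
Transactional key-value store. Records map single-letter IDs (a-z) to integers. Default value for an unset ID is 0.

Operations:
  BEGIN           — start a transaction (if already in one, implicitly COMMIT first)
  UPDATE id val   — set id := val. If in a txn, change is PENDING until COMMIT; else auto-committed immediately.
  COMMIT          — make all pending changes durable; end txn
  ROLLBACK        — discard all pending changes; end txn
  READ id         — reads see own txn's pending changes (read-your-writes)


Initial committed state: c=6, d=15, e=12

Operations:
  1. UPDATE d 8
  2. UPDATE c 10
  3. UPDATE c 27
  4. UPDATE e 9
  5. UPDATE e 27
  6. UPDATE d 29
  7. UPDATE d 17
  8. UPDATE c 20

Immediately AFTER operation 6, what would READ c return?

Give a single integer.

Initial committed: {c=6, d=15, e=12}
Op 1: UPDATE d=8 (auto-commit; committed d=8)
Op 2: UPDATE c=10 (auto-commit; committed c=10)
Op 3: UPDATE c=27 (auto-commit; committed c=27)
Op 4: UPDATE e=9 (auto-commit; committed e=9)
Op 5: UPDATE e=27 (auto-commit; committed e=27)
Op 6: UPDATE d=29 (auto-commit; committed d=29)
After op 6: visible(c) = 27 (pending={}, committed={c=27, d=29, e=27})

Answer: 27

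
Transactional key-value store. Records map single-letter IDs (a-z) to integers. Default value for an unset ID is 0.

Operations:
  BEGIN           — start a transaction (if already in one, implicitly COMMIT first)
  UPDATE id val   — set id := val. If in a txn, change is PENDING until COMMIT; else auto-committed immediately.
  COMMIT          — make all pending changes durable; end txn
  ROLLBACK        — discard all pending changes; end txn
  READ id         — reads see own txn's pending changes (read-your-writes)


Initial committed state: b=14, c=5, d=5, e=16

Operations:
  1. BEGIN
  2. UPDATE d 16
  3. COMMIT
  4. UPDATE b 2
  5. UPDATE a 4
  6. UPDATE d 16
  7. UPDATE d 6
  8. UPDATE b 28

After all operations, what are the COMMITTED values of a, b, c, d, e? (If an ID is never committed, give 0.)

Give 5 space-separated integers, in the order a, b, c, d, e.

Initial committed: {b=14, c=5, d=5, e=16}
Op 1: BEGIN: in_txn=True, pending={}
Op 2: UPDATE d=16 (pending; pending now {d=16})
Op 3: COMMIT: merged ['d'] into committed; committed now {b=14, c=5, d=16, e=16}
Op 4: UPDATE b=2 (auto-commit; committed b=2)
Op 5: UPDATE a=4 (auto-commit; committed a=4)
Op 6: UPDATE d=16 (auto-commit; committed d=16)
Op 7: UPDATE d=6 (auto-commit; committed d=6)
Op 8: UPDATE b=28 (auto-commit; committed b=28)
Final committed: {a=4, b=28, c=5, d=6, e=16}

Answer: 4 28 5 6 16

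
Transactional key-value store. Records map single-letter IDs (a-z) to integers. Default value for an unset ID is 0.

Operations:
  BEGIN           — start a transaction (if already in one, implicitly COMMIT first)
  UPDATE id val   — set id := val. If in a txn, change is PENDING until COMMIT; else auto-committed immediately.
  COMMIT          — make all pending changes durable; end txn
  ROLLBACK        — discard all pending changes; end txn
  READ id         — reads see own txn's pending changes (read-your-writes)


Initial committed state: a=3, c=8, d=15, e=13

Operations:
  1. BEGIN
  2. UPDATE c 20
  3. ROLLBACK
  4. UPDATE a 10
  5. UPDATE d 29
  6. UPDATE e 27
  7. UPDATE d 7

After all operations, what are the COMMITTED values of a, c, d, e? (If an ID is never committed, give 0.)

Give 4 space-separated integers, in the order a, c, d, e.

Initial committed: {a=3, c=8, d=15, e=13}
Op 1: BEGIN: in_txn=True, pending={}
Op 2: UPDATE c=20 (pending; pending now {c=20})
Op 3: ROLLBACK: discarded pending ['c']; in_txn=False
Op 4: UPDATE a=10 (auto-commit; committed a=10)
Op 5: UPDATE d=29 (auto-commit; committed d=29)
Op 6: UPDATE e=27 (auto-commit; committed e=27)
Op 7: UPDATE d=7 (auto-commit; committed d=7)
Final committed: {a=10, c=8, d=7, e=27}

Answer: 10 8 7 27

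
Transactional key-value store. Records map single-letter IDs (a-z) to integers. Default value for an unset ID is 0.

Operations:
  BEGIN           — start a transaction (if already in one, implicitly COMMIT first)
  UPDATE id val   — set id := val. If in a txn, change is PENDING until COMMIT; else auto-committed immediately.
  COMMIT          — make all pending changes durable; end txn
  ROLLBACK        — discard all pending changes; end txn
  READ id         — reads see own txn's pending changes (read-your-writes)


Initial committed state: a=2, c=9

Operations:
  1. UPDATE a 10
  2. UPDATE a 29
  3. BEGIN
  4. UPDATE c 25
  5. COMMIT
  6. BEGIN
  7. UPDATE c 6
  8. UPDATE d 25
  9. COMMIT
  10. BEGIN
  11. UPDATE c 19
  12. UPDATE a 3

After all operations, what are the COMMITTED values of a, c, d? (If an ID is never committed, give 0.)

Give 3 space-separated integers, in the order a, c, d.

Initial committed: {a=2, c=9}
Op 1: UPDATE a=10 (auto-commit; committed a=10)
Op 2: UPDATE a=29 (auto-commit; committed a=29)
Op 3: BEGIN: in_txn=True, pending={}
Op 4: UPDATE c=25 (pending; pending now {c=25})
Op 5: COMMIT: merged ['c'] into committed; committed now {a=29, c=25}
Op 6: BEGIN: in_txn=True, pending={}
Op 7: UPDATE c=6 (pending; pending now {c=6})
Op 8: UPDATE d=25 (pending; pending now {c=6, d=25})
Op 9: COMMIT: merged ['c', 'd'] into committed; committed now {a=29, c=6, d=25}
Op 10: BEGIN: in_txn=True, pending={}
Op 11: UPDATE c=19 (pending; pending now {c=19})
Op 12: UPDATE a=3 (pending; pending now {a=3, c=19})
Final committed: {a=29, c=6, d=25}

Answer: 29 6 25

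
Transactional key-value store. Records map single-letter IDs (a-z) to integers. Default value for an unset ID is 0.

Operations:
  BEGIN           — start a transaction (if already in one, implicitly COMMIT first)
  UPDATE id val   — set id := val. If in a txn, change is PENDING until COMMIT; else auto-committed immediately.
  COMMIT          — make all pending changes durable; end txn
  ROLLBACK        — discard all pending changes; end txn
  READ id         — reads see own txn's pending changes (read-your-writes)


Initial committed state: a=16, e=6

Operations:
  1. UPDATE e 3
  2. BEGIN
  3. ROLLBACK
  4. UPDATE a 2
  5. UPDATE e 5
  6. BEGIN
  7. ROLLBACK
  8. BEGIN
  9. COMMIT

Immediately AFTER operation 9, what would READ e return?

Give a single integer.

Answer: 5

Derivation:
Initial committed: {a=16, e=6}
Op 1: UPDATE e=3 (auto-commit; committed e=3)
Op 2: BEGIN: in_txn=True, pending={}
Op 3: ROLLBACK: discarded pending []; in_txn=False
Op 4: UPDATE a=2 (auto-commit; committed a=2)
Op 5: UPDATE e=5 (auto-commit; committed e=5)
Op 6: BEGIN: in_txn=True, pending={}
Op 7: ROLLBACK: discarded pending []; in_txn=False
Op 8: BEGIN: in_txn=True, pending={}
Op 9: COMMIT: merged [] into committed; committed now {a=2, e=5}
After op 9: visible(e) = 5 (pending={}, committed={a=2, e=5})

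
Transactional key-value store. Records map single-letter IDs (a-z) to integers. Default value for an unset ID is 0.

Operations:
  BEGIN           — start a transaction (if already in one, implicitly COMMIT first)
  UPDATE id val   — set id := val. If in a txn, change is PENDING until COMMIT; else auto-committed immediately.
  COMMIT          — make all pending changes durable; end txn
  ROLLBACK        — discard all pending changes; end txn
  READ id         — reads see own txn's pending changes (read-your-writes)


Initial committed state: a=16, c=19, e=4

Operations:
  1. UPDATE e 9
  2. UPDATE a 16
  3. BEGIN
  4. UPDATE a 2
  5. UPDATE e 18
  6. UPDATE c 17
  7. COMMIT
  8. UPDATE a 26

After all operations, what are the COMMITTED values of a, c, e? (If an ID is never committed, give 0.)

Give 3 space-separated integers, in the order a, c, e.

Answer: 26 17 18

Derivation:
Initial committed: {a=16, c=19, e=4}
Op 1: UPDATE e=9 (auto-commit; committed e=9)
Op 2: UPDATE a=16 (auto-commit; committed a=16)
Op 3: BEGIN: in_txn=True, pending={}
Op 4: UPDATE a=2 (pending; pending now {a=2})
Op 5: UPDATE e=18 (pending; pending now {a=2, e=18})
Op 6: UPDATE c=17 (pending; pending now {a=2, c=17, e=18})
Op 7: COMMIT: merged ['a', 'c', 'e'] into committed; committed now {a=2, c=17, e=18}
Op 8: UPDATE a=26 (auto-commit; committed a=26)
Final committed: {a=26, c=17, e=18}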